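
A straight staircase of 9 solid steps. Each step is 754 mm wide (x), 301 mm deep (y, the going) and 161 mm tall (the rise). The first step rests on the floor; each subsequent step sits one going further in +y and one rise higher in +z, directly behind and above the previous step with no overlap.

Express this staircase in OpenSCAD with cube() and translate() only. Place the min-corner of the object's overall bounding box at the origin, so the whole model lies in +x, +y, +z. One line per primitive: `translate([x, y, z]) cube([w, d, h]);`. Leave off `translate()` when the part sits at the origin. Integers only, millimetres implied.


cube([754, 301, 161]);
translate([0, 301, 161]) cube([754, 301, 161]);
translate([0, 602, 322]) cube([754, 301, 161]);
translate([0, 903, 483]) cube([754, 301, 161]);
translate([0, 1204, 644]) cube([754, 301, 161]);
translate([0, 1505, 805]) cube([754, 301, 161]);
translate([0, 1806, 966]) cube([754, 301, 161]);
translate([0, 2107, 1127]) cube([754, 301, 161]);
translate([0, 2408, 1288]) cube([754, 301, 161]);


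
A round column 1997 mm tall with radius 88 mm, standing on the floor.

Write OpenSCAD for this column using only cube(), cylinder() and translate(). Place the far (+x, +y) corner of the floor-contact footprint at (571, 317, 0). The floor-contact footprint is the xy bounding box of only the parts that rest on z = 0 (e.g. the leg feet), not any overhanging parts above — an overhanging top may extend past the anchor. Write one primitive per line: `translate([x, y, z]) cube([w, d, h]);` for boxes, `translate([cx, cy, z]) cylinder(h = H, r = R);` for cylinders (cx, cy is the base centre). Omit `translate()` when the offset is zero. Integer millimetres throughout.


translate([483, 229, 0]) cylinder(h = 1997, r = 88);


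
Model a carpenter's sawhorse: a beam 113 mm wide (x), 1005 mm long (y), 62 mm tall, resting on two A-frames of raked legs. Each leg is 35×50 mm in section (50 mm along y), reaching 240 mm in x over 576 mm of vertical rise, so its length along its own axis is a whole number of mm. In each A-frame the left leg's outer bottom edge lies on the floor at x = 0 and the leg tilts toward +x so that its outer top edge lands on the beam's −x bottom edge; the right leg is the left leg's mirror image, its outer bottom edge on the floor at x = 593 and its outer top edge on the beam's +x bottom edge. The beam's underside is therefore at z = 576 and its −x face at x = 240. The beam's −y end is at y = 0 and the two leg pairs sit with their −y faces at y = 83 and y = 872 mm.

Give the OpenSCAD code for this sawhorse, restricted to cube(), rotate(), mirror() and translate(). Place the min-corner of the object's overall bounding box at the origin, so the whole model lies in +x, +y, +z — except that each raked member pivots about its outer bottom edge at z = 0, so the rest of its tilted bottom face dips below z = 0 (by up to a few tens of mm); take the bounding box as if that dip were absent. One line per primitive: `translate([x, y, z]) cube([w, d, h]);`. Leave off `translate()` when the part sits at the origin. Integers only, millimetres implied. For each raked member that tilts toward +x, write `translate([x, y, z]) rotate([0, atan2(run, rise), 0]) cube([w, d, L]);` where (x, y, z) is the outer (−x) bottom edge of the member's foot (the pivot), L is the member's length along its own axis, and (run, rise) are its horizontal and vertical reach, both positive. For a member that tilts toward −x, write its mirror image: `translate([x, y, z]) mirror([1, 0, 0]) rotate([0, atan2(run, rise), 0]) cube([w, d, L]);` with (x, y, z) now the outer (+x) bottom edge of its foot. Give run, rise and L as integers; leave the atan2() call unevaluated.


translate([240, 0, 576]) cube([113, 1005, 62]);
translate([0, 83, 0]) rotate([0, atan2(240, 576), 0]) cube([35, 50, 624]);
translate([593, 83, 0]) mirror([1, 0, 0]) rotate([0, atan2(240, 576), 0]) cube([35, 50, 624]);
translate([0, 872, 0]) rotate([0, atan2(240, 576), 0]) cube([35, 50, 624]);
translate([593, 872, 0]) mirror([1, 0, 0]) rotate([0, atan2(240, 576), 0]) cube([35, 50, 624]);


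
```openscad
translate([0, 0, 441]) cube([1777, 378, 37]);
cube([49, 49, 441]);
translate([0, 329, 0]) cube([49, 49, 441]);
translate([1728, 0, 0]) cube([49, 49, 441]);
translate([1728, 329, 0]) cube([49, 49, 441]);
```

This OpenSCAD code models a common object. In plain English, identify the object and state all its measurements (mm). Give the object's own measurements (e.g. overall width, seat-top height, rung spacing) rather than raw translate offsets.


A long wooden bench with a 1777 mm (x) × 378 mm (y) seat, 37 mm thick, its top surface 478 mm above the floor. Four 49 mm square legs at the seat corners, flush with the edges, run from z = 0 to the seat underside.


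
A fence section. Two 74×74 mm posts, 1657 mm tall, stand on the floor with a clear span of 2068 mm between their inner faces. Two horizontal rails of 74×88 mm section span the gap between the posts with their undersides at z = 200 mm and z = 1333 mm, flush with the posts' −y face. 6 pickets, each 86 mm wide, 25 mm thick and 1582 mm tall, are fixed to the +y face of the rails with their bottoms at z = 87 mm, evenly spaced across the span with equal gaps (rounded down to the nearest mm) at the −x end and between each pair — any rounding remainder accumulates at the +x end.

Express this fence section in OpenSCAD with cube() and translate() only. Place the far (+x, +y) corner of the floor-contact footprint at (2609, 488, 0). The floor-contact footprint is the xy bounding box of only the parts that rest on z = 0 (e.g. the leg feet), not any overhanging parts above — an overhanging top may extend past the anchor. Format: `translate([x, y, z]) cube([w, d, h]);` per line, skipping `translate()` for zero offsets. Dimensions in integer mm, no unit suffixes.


translate([393, 414, 0]) cube([74, 74, 1657]);
translate([2535, 414, 0]) cube([74, 74, 1657]);
translate([467, 414, 200]) cube([2068, 74, 88]);
translate([467, 414, 1333]) cube([2068, 74, 88]);
translate([688, 488, 87]) cube([86, 25, 1582]);
translate([995, 488, 87]) cube([86, 25, 1582]);
translate([1302, 488, 87]) cube([86, 25, 1582]);
translate([1609, 488, 87]) cube([86, 25, 1582]);
translate([1916, 488, 87]) cube([86, 25, 1582]);
translate([2223, 488, 87]) cube([86, 25, 1582]);


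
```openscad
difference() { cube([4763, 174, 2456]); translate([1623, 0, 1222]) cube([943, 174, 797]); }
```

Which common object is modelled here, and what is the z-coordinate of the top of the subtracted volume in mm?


A wall with a window opening. The window head height is 2019 mm.

A wall with a rectangular opening subtracted — a window. Sill at z = 1222, opening 797 mm tall, so the head is at 1222 + 797 = 2019 mm.


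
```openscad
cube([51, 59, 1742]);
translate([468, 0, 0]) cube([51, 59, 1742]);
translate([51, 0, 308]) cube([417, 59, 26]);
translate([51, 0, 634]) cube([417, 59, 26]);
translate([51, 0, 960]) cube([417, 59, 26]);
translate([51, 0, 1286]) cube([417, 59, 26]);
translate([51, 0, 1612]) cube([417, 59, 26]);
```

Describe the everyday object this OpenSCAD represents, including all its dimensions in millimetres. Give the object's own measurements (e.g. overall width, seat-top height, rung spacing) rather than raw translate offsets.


A straight ladder. Two 51×59 mm vertical rails, 1742 mm tall, stand 519 mm apart (outside-to-outside) with their front faces coplanar on the −y side. 5 rungs, each 59 mm deep and 26 mm tall, span between the inner faces of the rails, front faces flush with the rails. The lowest rung's underside is at z = 308 mm and rungs are spaced 326 mm apart (underside to underside).


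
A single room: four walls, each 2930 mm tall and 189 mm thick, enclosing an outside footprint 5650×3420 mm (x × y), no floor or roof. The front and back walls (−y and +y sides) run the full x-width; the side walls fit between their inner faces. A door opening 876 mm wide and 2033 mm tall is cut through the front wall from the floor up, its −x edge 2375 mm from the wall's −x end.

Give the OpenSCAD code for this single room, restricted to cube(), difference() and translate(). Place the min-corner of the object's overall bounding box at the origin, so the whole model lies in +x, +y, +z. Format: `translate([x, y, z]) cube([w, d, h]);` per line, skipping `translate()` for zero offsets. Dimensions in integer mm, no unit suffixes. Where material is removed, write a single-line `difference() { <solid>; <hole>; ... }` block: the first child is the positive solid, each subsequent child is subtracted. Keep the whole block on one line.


difference() { cube([5650, 189, 2930]); translate([2375, 0, 0]) cube([876, 189, 2033]); }
translate([0, 3231, 0]) cube([5650, 189, 2930]);
translate([0, 189, 0]) cube([189, 3042, 2930]);
translate([5461, 189, 0]) cube([189, 3042, 2930]);


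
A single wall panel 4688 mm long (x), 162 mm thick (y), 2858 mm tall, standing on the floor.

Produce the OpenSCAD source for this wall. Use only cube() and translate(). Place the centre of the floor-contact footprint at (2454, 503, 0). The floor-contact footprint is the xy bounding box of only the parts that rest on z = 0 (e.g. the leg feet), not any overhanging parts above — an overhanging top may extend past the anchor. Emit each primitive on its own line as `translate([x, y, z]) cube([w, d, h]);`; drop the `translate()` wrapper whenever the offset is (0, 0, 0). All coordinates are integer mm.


translate([110, 422, 0]) cube([4688, 162, 2858]);


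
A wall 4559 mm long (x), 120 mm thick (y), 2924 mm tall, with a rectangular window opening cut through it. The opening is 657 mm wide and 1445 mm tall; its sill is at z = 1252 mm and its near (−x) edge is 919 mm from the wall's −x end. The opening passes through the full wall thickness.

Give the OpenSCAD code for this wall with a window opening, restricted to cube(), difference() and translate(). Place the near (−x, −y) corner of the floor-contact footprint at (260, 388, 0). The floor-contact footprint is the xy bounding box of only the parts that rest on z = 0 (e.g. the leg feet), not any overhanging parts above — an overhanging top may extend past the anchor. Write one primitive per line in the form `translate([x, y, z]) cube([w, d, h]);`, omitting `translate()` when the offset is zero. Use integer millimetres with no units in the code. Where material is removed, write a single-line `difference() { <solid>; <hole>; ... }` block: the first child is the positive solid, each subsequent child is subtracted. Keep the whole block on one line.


difference() { translate([260, 388, 0]) cube([4559, 120, 2924]); translate([1179, 388, 1252]) cube([657, 120, 1445]); }


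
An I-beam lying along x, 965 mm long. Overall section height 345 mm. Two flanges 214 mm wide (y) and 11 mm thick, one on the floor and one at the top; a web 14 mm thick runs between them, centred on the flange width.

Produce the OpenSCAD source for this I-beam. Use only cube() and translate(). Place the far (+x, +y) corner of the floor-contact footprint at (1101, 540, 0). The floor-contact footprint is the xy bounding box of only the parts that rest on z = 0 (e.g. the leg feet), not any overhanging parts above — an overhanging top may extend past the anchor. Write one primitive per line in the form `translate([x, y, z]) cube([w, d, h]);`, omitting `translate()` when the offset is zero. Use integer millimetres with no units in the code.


translate([136, 326, 0]) cube([965, 214, 11]);
translate([136, 426, 11]) cube([965, 14, 323]);
translate([136, 326, 334]) cube([965, 214, 11]);


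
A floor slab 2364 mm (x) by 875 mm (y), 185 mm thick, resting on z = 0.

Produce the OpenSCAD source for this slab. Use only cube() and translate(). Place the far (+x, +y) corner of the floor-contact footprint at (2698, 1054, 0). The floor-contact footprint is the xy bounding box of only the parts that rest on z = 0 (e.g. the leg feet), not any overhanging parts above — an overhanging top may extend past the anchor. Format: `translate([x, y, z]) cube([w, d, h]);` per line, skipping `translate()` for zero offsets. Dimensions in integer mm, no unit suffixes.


translate([334, 179, 0]) cube([2364, 875, 185]);


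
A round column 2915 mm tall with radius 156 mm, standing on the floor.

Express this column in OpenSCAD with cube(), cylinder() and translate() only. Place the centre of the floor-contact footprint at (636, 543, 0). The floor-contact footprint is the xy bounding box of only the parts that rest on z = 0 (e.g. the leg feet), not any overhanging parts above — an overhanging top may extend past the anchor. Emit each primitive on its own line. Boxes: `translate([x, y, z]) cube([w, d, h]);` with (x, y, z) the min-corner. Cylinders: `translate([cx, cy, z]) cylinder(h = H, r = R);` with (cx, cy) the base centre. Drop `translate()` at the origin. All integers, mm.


translate([636, 543, 0]) cylinder(h = 2915, r = 156);


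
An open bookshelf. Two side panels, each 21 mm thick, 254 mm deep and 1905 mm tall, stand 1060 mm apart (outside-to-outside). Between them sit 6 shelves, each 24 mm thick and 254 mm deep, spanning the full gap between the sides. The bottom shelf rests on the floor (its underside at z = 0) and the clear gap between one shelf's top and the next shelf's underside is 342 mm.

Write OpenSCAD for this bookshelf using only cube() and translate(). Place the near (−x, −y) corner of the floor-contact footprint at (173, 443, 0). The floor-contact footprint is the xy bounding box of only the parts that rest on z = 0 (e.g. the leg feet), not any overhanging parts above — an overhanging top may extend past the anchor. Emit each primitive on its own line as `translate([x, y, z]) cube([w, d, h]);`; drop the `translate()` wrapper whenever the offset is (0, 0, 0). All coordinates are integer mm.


translate([173, 443, 0]) cube([21, 254, 1905]);
translate([1212, 443, 0]) cube([21, 254, 1905]);
translate([194, 443, 0]) cube([1018, 254, 24]);
translate([194, 443, 366]) cube([1018, 254, 24]);
translate([194, 443, 732]) cube([1018, 254, 24]);
translate([194, 443, 1098]) cube([1018, 254, 24]);
translate([194, 443, 1464]) cube([1018, 254, 24]);
translate([194, 443, 1830]) cube([1018, 254, 24]);


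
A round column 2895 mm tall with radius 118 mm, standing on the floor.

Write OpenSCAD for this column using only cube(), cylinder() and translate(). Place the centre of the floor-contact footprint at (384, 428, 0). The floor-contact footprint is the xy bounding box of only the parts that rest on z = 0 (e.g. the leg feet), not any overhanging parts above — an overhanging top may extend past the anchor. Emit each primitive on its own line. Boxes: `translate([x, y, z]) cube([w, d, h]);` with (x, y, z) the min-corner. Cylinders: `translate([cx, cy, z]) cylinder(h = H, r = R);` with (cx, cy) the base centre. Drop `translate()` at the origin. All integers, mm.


translate([384, 428, 0]) cylinder(h = 2895, r = 118);


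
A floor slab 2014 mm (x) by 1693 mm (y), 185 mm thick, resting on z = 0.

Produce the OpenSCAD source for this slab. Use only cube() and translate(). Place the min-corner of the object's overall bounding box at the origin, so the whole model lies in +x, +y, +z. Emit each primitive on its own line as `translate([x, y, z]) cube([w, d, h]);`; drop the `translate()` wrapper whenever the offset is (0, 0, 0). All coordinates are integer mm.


cube([2014, 1693, 185]);


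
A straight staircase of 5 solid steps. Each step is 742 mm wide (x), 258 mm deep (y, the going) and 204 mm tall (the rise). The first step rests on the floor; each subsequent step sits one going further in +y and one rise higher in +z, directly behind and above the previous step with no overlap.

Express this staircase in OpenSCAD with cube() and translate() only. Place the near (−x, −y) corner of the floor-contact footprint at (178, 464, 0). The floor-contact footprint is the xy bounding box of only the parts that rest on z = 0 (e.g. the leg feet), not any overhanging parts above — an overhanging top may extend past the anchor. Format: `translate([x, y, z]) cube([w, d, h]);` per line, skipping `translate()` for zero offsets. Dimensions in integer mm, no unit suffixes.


translate([178, 464, 0]) cube([742, 258, 204]);
translate([178, 722, 204]) cube([742, 258, 204]);
translate([178, 980, 408]) cube([742, 258, 204]);
translate([178, 1238, 612]) cube([742, 258, 204]);
translate([178, 1496, 816]) cube([742, 258, 204]);


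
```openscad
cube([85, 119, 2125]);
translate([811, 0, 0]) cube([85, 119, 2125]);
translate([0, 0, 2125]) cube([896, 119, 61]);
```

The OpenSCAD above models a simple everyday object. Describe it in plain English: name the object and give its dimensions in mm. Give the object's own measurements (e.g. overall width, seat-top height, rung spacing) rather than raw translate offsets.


A door frame. The clear opening is 726 mm wide and 2125 mm high. Two 85 mm wide jambs, 119 mm deep, stand either side of the opening from the floor to the top of the opening. A 61 mm thick head sits across the top of both jambs, spanning the full outside width of the frame.


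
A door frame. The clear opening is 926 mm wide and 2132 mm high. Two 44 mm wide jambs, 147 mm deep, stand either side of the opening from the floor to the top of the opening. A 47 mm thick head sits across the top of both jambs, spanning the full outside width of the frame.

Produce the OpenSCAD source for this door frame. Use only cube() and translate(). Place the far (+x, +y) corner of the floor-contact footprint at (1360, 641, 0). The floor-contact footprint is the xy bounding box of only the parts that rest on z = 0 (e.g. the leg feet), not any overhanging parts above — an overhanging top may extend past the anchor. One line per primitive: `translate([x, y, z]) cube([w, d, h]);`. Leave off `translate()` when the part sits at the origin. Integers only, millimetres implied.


translate([346, 494, 0]) cube([44, 147, 2132]);
translate([1316, 494, 0]) cube([44, 147, 2132]);
translate([346, 494, 2132]) cube([1014, 147, 47]);


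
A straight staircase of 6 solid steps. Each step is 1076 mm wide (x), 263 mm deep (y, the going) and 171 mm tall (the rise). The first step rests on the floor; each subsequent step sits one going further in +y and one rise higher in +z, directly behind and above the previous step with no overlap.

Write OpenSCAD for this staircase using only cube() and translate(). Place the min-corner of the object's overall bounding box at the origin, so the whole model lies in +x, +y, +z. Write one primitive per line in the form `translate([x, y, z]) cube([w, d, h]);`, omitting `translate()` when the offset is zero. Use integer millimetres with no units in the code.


cube([1076, 263, 171]);
translate([0, 263, 171]) cube([1076, 263, 171]);
translate([0, 526, 342]) cube([1076, 263, 171]);
translate([0, 789, 513]) cube([1076, 263, 171]);
translate([0, 1052, 684]) cube([1076, 263, 171]);
translate([0, 1315, 855]) cube([1076, 263, 171]);


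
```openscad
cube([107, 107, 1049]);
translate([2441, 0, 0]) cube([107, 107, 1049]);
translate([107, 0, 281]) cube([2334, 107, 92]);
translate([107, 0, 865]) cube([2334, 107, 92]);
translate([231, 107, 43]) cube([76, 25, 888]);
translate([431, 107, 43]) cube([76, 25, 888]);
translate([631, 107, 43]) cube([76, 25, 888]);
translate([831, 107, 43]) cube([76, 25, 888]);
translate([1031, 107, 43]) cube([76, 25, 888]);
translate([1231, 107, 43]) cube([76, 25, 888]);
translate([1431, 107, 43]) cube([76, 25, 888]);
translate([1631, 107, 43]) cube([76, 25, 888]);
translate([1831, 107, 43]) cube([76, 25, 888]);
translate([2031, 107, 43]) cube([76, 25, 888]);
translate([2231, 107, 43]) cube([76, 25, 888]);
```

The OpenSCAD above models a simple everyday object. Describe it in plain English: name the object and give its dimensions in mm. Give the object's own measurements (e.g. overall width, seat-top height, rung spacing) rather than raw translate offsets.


A fence section. Two 107×107 mm posts, 1049 mm tall, stand on the floor with a clear span of 2334 mm between their inner faces. Two horizontal rails of 107×92 mm section span the gap between the posts with their undersides at z = 281 mm and z = 865 mm, flush with the posts' −y face. 11 pickets, each 76 mm wide, 25 mm thick and 888 mm tall, are fixed to the +y face of the rails with their bottoms at z = 43 mm, spaced across the span with a 124 mm gap after the −x post and between neighbouring pickets, with 134 mm left before the +x post.


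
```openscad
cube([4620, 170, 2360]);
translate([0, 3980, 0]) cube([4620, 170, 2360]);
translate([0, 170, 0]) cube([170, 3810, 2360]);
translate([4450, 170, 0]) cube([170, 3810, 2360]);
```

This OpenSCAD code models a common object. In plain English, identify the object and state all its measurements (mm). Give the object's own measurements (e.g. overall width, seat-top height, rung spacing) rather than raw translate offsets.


The wall frame of a small rectangular building: four walls, each 2360 mm tall and 170 mm thick, enclosing a footprint 4620 mm (x) by 4150 mm (y) outside-to-outside, with no floor or roof. The front and back walls (the −y and +y sides) span the full width; the two side walls fit between them.


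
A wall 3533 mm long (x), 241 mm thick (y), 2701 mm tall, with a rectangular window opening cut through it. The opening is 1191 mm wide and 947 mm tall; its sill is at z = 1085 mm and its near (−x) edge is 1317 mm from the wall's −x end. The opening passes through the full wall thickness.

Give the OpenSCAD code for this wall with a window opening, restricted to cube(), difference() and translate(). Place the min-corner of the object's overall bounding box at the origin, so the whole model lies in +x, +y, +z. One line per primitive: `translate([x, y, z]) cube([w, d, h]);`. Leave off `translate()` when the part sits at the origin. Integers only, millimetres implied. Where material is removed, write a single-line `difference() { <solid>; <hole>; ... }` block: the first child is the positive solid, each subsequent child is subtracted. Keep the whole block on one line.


difference() { cube([3533, 241, 2701]); translate([1317, 0, 1085]) cube([1191, 241, 947]); }


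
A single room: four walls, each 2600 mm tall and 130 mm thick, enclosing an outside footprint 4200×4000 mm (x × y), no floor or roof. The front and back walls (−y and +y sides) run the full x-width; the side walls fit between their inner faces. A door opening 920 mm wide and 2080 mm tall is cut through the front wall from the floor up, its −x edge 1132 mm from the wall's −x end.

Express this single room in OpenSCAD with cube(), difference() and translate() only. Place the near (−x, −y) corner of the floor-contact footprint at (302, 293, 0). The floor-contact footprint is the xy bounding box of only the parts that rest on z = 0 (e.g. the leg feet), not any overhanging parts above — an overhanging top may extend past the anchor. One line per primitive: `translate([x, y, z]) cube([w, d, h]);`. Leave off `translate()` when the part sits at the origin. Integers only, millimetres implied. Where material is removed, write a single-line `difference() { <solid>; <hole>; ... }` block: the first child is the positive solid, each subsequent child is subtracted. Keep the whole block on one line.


difference() { translate([302, 293, 0]) cube([4200, 130, 2600]); translate([1434, 293, 0]) cube([920, 130, 2080]); }
translate([302, 4163, 0]) cube([4200, 130, 2600]);
translate([302, 423, 0]) cube([130, 3740, 2600]);
translate([4372, 423, 0]) cube([130, 3740, 2600]);


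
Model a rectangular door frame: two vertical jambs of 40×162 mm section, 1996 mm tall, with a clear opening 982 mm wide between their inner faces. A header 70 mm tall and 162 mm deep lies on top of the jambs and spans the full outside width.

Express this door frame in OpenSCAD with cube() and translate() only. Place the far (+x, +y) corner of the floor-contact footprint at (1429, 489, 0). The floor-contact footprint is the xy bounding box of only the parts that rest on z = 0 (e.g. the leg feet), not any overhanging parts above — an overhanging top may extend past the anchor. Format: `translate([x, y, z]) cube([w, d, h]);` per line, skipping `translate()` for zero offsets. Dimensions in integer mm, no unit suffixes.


translate([367, 327, 0]) cube([40, 162, 1996]);
translate([1389, 327, 0]) cube([40, 162, 1996]);
translate([367, 327, 1996]) cube([1062, 162, 70]);


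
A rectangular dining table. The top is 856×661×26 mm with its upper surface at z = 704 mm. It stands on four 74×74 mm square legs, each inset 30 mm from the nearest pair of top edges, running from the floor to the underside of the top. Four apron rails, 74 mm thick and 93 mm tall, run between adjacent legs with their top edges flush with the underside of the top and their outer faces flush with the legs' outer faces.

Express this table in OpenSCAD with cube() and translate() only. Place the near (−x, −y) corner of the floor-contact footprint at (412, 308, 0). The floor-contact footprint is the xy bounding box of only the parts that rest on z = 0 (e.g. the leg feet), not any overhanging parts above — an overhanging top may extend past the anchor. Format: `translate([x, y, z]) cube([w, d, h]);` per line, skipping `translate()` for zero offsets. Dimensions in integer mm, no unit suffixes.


translate([382, 278, 678]) cube([856, 661, 26]);
translate([412, 308, 0]) cube([74, 74, 678]);
translate([1134, 308, 0]) cube([74, 74, 678]);
translate([412, 835, 0]) cube([74, 74, 678]);
translate([1134, 835, 0]) cube([74, 74, 678]);
translate([486, 308, 585]) cube([648, 74, 93]);
translate([486, 835, 585]) cube([648, 74, 93]);
translate([412, 382, 585]) cube([74, 453, 93]);
translate([1134, 382, 585]) cube([74, 453, 93]);


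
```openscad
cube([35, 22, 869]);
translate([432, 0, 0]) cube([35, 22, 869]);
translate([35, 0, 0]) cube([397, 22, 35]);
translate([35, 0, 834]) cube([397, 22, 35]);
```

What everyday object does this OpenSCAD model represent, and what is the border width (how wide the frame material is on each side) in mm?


A picture frame. The border width is 35 mm.

Four thin pieces enclosing a rectangular opening — a picture frame. The two full-height stiles are 869 mm tall; the top rail sits at z = 834 and is 35 mm tall, so the border above the opening is 869 − 834 = 35 mm, matching the stile x-width.


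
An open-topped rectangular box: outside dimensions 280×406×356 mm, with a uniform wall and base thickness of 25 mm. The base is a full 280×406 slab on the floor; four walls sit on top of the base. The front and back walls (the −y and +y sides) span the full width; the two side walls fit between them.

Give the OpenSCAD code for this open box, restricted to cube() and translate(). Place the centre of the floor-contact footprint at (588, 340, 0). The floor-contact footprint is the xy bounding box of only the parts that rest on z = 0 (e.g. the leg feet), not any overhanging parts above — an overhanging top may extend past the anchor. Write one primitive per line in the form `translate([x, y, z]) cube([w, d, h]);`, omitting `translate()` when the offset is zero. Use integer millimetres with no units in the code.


translate([448, 137, 0]) cube([280, 406, 25]);
translate([448, 137, 25]) cube([280, 25, 331]);
translate([448, 518, 25]) cube([280, 25, 331]);
translate([448, 162, 25]) cube([25, 356, 331]);
translate([703, 162, 25]) cube([25, 356, 331]);


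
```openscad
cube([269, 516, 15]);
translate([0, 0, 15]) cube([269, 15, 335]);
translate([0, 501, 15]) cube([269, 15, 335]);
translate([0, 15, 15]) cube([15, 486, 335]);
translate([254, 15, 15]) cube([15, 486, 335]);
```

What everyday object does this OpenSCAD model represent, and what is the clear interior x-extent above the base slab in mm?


An open box. The internal width is 239 mm.

A 269×516 base slab with four walls standing on it — an open box. The base is 269 mm wide and the walls are 15 mm thick, so the internal width is 269 − 2 × 15 = 239 mm.


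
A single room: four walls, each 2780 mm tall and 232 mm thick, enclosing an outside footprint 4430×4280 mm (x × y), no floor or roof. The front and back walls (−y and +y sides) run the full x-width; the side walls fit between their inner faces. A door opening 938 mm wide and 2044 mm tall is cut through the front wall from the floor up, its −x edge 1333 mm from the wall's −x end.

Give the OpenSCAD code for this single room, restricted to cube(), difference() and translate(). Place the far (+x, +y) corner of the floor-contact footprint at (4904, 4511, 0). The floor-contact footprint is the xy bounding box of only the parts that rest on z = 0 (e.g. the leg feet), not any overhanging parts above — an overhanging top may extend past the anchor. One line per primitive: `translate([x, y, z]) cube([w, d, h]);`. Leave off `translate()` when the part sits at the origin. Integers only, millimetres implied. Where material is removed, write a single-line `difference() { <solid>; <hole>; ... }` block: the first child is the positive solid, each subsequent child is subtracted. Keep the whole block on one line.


difference() { translate([474, 231, 0]) cube([4430, 232, 2780]); translate([1807, 231, 0]) cube([938, 232, 2044]); }
translate([474, 4279, 0]) cube([4430, 232, 2780]);
translate([474, 463, 0]) cube([232, 3816, 2780]);
translate([4672, 463, 0]) cube([232, 3816, 2780]);


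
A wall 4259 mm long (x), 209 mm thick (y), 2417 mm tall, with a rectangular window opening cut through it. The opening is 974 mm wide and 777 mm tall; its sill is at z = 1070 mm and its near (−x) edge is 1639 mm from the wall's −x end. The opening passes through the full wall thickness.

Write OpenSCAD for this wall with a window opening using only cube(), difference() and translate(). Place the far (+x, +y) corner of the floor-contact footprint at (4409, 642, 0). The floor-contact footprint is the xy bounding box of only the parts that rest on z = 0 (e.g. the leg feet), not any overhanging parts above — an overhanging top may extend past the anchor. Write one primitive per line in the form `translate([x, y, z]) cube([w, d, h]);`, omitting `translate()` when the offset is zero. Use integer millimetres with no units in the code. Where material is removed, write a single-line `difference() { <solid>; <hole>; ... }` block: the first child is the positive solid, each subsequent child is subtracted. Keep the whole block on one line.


difference() { translate([150, 433, 0]) cube([4259, 209, 2417]); translate([1789, 433, 1070]) cube([974, 209, 777]); }


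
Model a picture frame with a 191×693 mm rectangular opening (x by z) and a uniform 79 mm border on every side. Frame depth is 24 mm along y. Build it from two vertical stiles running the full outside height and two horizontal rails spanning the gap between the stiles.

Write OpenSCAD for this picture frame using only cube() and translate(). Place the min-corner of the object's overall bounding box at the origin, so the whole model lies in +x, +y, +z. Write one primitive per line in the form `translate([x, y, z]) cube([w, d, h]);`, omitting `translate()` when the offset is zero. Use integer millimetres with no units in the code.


cube([79, 24, 851]);
translate([270, 0, 0]) cube([79, 24, 851]);
translate([79, 0, 0]) cube([191, 24, 79]);
translate([79, 0, 772]) cube([191, 24, 79]);


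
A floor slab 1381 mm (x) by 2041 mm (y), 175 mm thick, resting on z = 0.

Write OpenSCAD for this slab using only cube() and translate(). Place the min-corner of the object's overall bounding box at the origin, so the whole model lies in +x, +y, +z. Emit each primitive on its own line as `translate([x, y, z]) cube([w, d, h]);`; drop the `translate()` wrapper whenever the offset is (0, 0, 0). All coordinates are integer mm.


cube([1381, 2041, 175]);


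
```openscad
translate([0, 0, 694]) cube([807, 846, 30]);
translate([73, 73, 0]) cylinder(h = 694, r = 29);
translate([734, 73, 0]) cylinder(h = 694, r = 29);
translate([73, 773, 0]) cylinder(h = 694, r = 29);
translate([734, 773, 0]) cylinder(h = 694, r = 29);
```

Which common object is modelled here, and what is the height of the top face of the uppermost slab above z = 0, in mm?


A table. The table height is 724 mm.

A 807×846×30 slab sits at z = 694 on four Ø58 mm round legs — a table. The top surface is at 694 + 30 = 724 mm.


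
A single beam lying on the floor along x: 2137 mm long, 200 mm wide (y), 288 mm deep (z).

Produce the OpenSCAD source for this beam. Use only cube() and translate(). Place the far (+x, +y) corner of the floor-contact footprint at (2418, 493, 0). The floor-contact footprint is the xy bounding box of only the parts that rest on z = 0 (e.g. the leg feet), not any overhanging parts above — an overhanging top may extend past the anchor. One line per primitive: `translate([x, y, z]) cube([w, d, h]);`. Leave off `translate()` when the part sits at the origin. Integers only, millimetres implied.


translate([281, 293, 0]) cube([2137, 200, 288]);


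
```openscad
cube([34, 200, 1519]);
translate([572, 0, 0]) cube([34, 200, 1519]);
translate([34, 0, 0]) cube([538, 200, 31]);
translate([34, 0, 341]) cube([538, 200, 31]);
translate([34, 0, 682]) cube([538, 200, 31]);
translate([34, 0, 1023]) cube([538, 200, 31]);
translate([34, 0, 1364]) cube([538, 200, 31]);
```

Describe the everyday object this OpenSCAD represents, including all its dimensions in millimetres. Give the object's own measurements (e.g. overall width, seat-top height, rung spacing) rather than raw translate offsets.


An open bookshelf. Two side panels, each 34 mm thick, 200 mm deep and 1519 mm tall, stand 606 mm apart (outside-to-outside). Between them sit 5 shelves, each 31 mm thick and 200 mm deep, spanning the full gap between the sides. The bottom shelf rests on the floor (its underside at z = 0) and the clear gap between one shelf's top and the next shelf's underside is 310 mm.


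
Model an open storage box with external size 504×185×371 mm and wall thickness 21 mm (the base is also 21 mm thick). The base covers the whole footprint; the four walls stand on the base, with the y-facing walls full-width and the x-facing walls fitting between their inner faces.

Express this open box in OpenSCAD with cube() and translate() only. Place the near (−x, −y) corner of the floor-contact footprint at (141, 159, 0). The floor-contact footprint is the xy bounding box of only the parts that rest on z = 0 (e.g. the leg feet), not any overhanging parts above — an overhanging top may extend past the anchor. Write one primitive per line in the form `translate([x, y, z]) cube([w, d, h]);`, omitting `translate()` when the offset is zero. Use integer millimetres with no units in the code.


translate([141, 159, 0]) cube([504, 185, 21]);
translate([141, 159, 21]) cube([504, 21, 350]);
translate([141, 323, 21]) cube([504, 21, 350]);
translate([141, 180, 21]) cube([21, 143, 350]);
translate([624, 180, 21]) cube([21, 143, 350]);


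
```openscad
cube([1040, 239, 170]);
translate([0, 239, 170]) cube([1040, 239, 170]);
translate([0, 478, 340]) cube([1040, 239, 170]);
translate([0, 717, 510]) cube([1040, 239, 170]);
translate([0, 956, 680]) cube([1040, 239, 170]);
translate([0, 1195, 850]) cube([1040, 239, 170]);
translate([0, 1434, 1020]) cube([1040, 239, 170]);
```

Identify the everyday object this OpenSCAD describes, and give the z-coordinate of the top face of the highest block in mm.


A staircase. The total rise is 1190 mm.

7 identical blocks, each offset up and back from the previous — a staircase. Each step is 170 mm tall and there are 7 of them, so the total rise is 7 × 170 = 1190 mm.


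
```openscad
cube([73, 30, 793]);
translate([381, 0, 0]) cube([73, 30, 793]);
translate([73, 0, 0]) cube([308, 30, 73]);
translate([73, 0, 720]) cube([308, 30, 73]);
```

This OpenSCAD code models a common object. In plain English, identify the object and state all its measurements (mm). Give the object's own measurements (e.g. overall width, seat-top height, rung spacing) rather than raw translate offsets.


A rectangular picture frame lying in the x–z plane (depth along y). The opening is 308 mm wide (x) by 647 mm tall (z), surrounded by a border 73 mm wide on all four sides. The frame is 30 mm deep and is made of two full-height vertical stiles with two horizontal rails fitted between them.


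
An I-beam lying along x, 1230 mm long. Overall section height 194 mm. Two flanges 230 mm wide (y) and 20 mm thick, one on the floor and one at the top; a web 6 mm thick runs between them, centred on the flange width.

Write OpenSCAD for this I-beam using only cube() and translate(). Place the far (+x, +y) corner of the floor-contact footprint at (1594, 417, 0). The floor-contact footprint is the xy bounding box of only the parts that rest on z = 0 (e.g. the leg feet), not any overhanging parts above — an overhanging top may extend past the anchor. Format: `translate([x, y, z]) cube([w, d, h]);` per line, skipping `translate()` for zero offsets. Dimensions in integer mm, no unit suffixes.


translate([364, 187, 0]) cube([1230, 230, 20]);
translate([364, 299, 20]) cube([1230, 6, 154]);
translate([364, 187, 174]) cube([1230, 230, 20]);


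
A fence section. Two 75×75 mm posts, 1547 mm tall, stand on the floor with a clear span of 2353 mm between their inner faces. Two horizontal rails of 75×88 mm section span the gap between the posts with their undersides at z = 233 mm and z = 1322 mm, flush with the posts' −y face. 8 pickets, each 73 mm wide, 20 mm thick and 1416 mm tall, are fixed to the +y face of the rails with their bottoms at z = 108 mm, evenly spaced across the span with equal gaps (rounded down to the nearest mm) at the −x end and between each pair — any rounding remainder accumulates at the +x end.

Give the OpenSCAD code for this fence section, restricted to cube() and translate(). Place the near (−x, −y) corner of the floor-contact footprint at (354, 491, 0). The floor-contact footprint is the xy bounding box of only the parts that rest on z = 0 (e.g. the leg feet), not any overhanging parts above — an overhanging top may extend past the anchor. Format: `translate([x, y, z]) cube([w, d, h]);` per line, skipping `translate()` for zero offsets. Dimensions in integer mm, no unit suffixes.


translate([354, 491, 0]) cube([75, 75, 1547]);
translate([2782, 491, 0]) cube([75, 75, 1547]);
translate([429, 491, 233]) cube([2353, 75, 88]);
translate([429, 491, 1322]) cube([2353, 75, 88]);
translate([625, 566, 108]) cube([73, 20, 1416]);
translate([894, 566, 108]) cube([73, 20, 1416]);
translate([1163, 566, 108]) cube([73, 20, 1416]);
translate([1432, 566, 108]) cube([73, 20, 1416]);
translate([1701, 566, 108]) cube([73, 20, 1416]);
translate([1970, 566, 108]) cube([73, 20, 1416]);
translate([2239, 566, 108]) cube([73, 20, 1416]);
translate([2508, 566, 108]) cube([73, 20, 1416]);


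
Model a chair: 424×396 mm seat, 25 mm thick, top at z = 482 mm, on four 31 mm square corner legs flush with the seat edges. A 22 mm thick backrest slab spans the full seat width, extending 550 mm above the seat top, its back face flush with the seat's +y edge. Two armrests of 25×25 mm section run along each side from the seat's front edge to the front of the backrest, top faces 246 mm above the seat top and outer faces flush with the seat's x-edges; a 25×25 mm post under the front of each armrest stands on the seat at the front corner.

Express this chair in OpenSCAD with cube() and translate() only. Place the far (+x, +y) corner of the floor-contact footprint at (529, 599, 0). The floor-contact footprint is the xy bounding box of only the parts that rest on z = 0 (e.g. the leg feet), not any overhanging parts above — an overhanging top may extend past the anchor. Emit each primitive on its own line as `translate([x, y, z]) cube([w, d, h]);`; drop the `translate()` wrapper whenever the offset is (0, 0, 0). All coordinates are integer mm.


// leg_h = 482 - 25 = 457
// arm post h = 246 - 25 = 221
translate([105, 203, 457]) cube([424, 396, 25]);
translate([105, 203, 0]) cube([31, 31, 457]);
translate([498, 203, 0]) cube([31, 31, 457]);
translate([105, 568, 0]) cube([31, 31, 457]);
translate([498, 568, 0]) cube([31, 31, 457]);
translate([105, 577, 482]) cube([424, 22, 550]);
translate([105, 203, 703]) cube([25, 374, 25]);
translate([504, 203, 703]) cube([25, 374, 25]);
translate([105, 203, 482]) cube([25, 25, 221]);
translate([504, 203, 482]) cube([25, 25, 221]);
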